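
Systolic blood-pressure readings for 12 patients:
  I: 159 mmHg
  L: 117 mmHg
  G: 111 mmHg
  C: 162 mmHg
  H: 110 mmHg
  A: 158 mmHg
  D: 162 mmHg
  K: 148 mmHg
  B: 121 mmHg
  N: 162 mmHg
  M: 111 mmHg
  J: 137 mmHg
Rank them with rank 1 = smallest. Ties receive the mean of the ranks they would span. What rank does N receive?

11

Sorted (ascending): 110, 111, 111, 117, 121, 137, 148, 158, 159, 162, 162, 162
The 2 values of 111 occupy positions 2–3 → average rank (2+3)/2 = 2.5.
The 3 values of 162 occupy positions 10–12 → average rank 11.
N has value 162 mmHg → rank 11.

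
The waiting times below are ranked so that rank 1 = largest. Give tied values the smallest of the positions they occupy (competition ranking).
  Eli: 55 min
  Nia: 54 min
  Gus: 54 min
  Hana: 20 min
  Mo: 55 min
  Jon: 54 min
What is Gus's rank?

3

Sorted (descending): 55, 55, 54, 54, 54, 20
The 2 values of 55 occupy positions 1–2 → each gets rank 1.
The 3 values of 54 occupy positions 3–5 → each gets rank 3.
Gus has value 54 min → rank 3.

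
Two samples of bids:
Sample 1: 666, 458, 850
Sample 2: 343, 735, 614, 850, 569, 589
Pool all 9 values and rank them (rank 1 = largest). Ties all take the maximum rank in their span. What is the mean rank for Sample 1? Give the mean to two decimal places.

4.67

Sorted (descending): 850, 850, 735, 666, 614, 589, 569, 458, 343
The 2 values of 850 occupy positions 1–2 → each gets rank 2.
Sample 1 values → pooled ranks: 666→4, 458→8, 850→2
Mean rank = (4 + 8 + 2) / 3 = 4.67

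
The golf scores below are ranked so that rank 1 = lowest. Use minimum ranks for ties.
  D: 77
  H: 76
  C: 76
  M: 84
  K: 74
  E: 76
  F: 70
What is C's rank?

3

Sorted (ascending): 70, 74, 76, 76, 76, 77, 84
The 3 values of 76 occupy positions 3–5 → each gets rank 3.
C has value 76 → rank 3.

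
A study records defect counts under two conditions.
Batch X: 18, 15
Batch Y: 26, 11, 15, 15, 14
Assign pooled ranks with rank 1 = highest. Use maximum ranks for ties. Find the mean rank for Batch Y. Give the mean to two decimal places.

4.80

Sorted (descending): 26, 18, 15, 15, 15, 14, 11
The 3 values of 15 occupy positions 3–5 → each gets rank 5.
Batch Y values → pooled ranks: 26→1, 11→7, 15→5, 15→5, 14→6
Mean rank = (1 + 7 + 5 + 5 + 6) / 5 = 4.80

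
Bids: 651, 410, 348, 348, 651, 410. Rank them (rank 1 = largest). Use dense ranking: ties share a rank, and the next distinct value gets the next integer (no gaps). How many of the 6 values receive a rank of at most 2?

4

Sorted (descending): 651, 651, 410, 410, 348, 348
The 2 values of 651 share dense rank 1.
The 2 values of 410 share dense rank 2.
The 2 values of 348 share dense rank 3.
Ranks ≤ 2: {1, 1, 2, 2} → 4 values.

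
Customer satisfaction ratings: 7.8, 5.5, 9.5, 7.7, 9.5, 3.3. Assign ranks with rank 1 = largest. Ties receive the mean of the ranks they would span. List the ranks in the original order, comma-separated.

3, 5, 1.5, 4, 1.5, 6

Sorted (descending): 9.5, 9.5, 7.8, 7.7, 5.5, 3.3
The 2 values of 9.5 occupy positions 1–2 → average rank (1+2)/2 = 1.5.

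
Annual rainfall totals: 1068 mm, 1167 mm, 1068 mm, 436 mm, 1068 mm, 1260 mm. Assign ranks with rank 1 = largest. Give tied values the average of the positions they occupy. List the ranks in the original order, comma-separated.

4, 2, 4, 6, 4, 1

Sorted (descending): 1260, 1167, 1068, 1068, 1068, 436
The 3 values of 1068 occupy positions 3–5 → average rank 4.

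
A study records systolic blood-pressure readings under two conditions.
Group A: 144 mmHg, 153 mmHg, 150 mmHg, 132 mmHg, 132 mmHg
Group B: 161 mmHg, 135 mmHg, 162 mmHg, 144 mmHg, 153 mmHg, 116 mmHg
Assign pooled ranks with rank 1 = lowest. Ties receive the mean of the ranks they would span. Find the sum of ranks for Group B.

40

Sorted (ascending): 116, 132, 132, 135, 144, 144, 150, 153, 153, 161, 162
The 2 values of 132 occupy positions 2–3 → average rank (2+3)/2 = 2.5.
The 2 values of 144 occupy positions 5–6 → average rank (5+6)/2 = 5.5.
The 2 values of 153 occupy positions 8–9 → average rank (8+9)/2 = 8.5.
Group B values → pooled ranks: 161→10, 135→4, 162→11, 144→5.5, 153→8.5, 116→1
Rank sum = 10 + 4 + 11 + 5.5 + 8.5 + 1 = 40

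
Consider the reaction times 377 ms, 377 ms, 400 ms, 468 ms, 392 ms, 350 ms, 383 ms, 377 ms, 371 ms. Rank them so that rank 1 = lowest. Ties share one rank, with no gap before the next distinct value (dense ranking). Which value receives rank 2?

371

Sorted (ascending): 350, 371, 377, 377, 377, 383, 392, 400, 468
The 3 values of 377 share dense rank 3.
Remaining distinct values take the next consecutive integers.
Rank 2 → value 371.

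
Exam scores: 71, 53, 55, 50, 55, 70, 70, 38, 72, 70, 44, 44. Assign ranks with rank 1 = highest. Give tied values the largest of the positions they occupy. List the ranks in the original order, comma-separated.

2, 8, 7, 9, 7, 5, 5, 12, 1, 5, 11, 11

Sorted (descending): 72, 71, 70, 70, 70, 55, 55, 53, 50, 44, 44, 38
The 3 values of 70 occupy positions 3–5 → each gets rank 5.
The 2 values of 55 occupy positions 6–7 → each gets rank 7.
The 2 values of 44 occupy positions 10–11 → each gets rank 11.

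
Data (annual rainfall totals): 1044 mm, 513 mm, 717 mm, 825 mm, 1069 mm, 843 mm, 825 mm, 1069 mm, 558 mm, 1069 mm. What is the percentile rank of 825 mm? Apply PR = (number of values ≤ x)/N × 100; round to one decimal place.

50.0

N = 10.
Strictly below 825: 3. Equal to 825: 2.
PR = 5/10 × 100 = 50.0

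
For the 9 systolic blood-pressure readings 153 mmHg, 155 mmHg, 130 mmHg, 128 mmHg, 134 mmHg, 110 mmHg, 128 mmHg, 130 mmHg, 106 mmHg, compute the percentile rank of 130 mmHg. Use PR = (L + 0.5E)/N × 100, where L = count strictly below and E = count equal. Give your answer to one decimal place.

N = 9.
Strictly below 130: 4. Equal to 130: 2.
PR = (4 + 0.5·2)/9 × 100 = 55.6

55.6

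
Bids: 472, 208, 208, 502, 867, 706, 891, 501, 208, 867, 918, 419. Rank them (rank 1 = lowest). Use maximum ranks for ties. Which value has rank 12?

918

Sorted (ascending): 208, 208, 208, 419, 472, 501, 502, 706, 867, 867, 891, 918
The 3 values of 208 occupy positions 1–3 → each gets rank 3.
The 2 values of 867 occupy positions 9–10 → each gets rank 10.
Rank 12 → value 918.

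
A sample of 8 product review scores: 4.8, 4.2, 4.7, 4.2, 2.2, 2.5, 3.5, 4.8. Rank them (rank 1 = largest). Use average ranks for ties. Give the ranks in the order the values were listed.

Sorted (descending): 4.8, 4.8, 4.7, 4.2, 4.2, 3.5, 2.5, 2.2
The 2 values of 4.8 occupy positions 1–2 → average rank (1+2)/2 = 1.5.
The 2 values of 4.2 occupy positions 4–5 → average rank (4+5)/2 = 4.5.

1.5, 4.5, 3, 4.5, 8, 7, 6, 1.5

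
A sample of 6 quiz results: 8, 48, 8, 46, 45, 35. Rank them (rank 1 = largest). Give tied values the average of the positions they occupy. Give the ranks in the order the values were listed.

Sorted (descending): 48, 46, 45, 35, 8, 8
The 2 values of 8 occupy positions 5–6 → average rank (5+6)/2 = 5.5.

5.5, 1, 5.5, 2, 3, 4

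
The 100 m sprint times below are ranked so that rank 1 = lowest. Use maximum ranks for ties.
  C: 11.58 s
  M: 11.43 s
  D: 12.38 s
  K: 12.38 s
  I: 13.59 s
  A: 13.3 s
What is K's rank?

Sorted (ascending): 11.43, 11.58, 12.38, 12.38, 13.3, 13.59
The 2 values of 12.38 occupy positions 3–4 → each gets rank 4.
K has value 12.38 s → rank 4.

4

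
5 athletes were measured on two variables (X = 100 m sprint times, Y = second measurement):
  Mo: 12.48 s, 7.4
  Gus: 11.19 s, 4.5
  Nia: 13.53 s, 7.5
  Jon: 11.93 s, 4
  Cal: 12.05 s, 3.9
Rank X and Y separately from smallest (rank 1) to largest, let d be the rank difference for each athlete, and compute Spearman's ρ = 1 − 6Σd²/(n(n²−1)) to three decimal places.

0.600

Ranks of variable 1: 4, 1, 5, 2, 3
Ranks of variable 2: 4, 3, 5, 2, 1
d = r₁ − r₂: 0, -2, 0, 0, 2
d²: 0, 4, 0, 0, 4; Σd² = 8
ρ = 1 − 6·8/(5·24) = 1 − 48/120 = 0.600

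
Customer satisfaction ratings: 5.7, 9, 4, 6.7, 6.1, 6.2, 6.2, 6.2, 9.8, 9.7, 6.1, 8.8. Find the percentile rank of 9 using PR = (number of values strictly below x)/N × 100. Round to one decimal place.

N = 12.
Strictly below 9: 9. Equal to 9: 1.
PR = 9/12 × 100 = 75.0

75.0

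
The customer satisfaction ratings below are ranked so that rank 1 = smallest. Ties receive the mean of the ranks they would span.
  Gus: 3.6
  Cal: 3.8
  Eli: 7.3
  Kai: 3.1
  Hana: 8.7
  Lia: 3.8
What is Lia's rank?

3.5

Sorted (ascending): 3.1, 3.6, 3.8, 3.8, 7.3, 8.7
The 2 values of 3.8 occupy positions 3–4 → average rank (3+4)/2 = 3.5.
Lia has value 3.8 → rank 3.5.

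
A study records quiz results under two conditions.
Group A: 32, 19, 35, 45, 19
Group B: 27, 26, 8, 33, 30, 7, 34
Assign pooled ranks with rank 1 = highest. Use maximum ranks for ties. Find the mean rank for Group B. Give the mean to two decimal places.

Sorted (descending): 45, 35, 34, 33, 32, 30, 27, 26, 19, 19, 8, 7
The 2 values of 19 occupy positions 9–10 → each gets rank 10.
Group B values → pooled ranks: 27→7, 26→8, 8→11, 33→4, 30→6, 7→12, 34→3
Mean rank = (7 + 8 + 11 + 4 + 6 + 12 + 3) / 7 = 7.29

7.29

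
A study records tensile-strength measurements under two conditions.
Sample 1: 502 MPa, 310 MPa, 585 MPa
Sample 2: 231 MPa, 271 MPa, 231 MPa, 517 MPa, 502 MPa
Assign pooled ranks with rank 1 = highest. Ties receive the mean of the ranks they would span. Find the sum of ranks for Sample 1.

Sorted (descending): 585, 517, 502, 502, 310, 271, 231, 231
The 2 values of 502 occupy positions 3–4 → average rank (3+4)/2 = 3.5.
The 2 values of 231 occupy positions 7–8 → average rank (7+8)/2 = 7.5.
Sample 1 values → pooled ranks: 502→3.5, 310→5, 585→1
Rank sum = 3.5 + 5 + 1 = 9.5

9.5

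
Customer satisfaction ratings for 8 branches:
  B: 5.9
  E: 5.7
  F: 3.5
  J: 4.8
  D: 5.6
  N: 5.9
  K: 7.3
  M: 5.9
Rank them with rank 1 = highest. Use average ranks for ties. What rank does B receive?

Sorted (descending): 7.3, 5.9, 5.9, 5.9, 5.7, 5.6, 4.8, 3.5
The 3 values of 5.9 occupy positions 2–4 → average rank 3.
B has value 5.9 → rank 3.

3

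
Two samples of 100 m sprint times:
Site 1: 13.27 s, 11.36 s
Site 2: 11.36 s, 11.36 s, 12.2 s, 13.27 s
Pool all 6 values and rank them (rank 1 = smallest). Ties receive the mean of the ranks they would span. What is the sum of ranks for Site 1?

7.5

Sorted (ascending): 11.36, 11.36, 11.36, 12.2, 13.27, 13.27
The 3 values of 11.36 occupy positions 1–3 → average rank 2.
The 2 values of 13.27 occupy positions 5–6 → average rank (5+6)/2 = 5.5.
Site 1 values → pooled ranks: 13.27→5.5, 11.36→2
Rank sum = 5.5 + 2 = 7.5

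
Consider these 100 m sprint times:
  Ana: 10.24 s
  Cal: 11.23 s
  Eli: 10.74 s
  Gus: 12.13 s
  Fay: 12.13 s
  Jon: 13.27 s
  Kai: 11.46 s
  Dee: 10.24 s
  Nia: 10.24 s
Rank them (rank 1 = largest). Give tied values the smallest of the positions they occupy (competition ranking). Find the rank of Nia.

Sorted (descending): 13.27, 12.13, 12.13, 11.46, 11.23, 10.74, 10.24, 10.24, 10.24
The 2 values of 12.13 occupy positions 2–3 → each gets rank 2.
The 3 values of 10.24 occupy positions 7–9 → each gets rank 7.
Nia has value 10.24 s → rank 7.

7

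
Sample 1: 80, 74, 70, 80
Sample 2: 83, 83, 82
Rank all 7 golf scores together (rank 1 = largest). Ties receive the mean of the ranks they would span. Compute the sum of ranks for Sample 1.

Sorted (descending): 83, 83, 82, 80, 80, 74, 70
The 2 values of 83 occupy positions 1–2 → average rank (1+2)/2 = 1.5.
The 2 values of 80 occupy positions 4–5 → average rank (4+5)/2 = 4.5.
Sample 1 values → pooled ranks: 80→4.5, 74→6, 70→7, 80→4.5
Rank sum = 4.5 + 6 + 7 + 4.5 = 22

22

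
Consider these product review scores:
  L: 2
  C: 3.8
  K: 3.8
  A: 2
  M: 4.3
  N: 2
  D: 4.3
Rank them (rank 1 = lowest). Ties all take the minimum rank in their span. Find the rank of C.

Sorted (ascending): 2, 2, 2, 3.8, 3.8, 4.3, 4.3
The 3 values of 2 occupy positions 1–3 → each gets rank 1.
The 2 values of 3.8 occupy positions 4–5 → each gets rank 4.
The 2 values of 4.3 occupy positions 6–7 → each gets rank 6.
C has value 3.8 → rank 4.

4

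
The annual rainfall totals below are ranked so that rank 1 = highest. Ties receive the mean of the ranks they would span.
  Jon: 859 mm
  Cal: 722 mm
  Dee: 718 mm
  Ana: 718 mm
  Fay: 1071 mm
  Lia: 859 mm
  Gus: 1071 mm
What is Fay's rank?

Sorted (descending): 1071, 1071, 859, 859, 722, 718, 718
The 2 values of 1071 occupy positions 1–2 → average rank (1+2)/2 = 1.5.
The 2 values of 859 occupy positions 3–4 → average rank (3+4)/2 = 3.5.
The 2 values of 718 occupy positions 6–7 → average rank (6+7)/2 = 6.5.
Fay has value 1071 mm → rank 1.5.

1.5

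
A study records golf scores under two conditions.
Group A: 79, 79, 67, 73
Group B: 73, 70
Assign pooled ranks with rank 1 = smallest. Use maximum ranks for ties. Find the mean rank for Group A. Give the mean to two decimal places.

4.25

Sorted (ascending): 67, 70, 73, 73, 79, 79
The 2 values of 73 occupy positions 3–4 → each gets rank 4.
The 2 values of 79 occupy positions 5–6 → each gets rank 6.
Group A values → pooled ranks: 79→6, 79→6, 67→1, 73→4
Mean rank = (6 + 6 + 1 + 4) / 4 = 4.25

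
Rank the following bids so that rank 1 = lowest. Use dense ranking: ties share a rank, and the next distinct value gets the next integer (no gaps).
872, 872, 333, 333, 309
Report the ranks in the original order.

3, 3, 2, 2, 1

Sorted (ascending): 309, 333, 333, 872, 872
The 2 values of 333 share dense rank 2.
The 2 values of 872 share dense rank 3.
Remaining distinct values take the next consecutive integers.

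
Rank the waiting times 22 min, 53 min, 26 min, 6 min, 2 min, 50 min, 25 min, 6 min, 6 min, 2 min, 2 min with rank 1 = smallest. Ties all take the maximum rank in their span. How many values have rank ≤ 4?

3

Sorted (ascending): 2, 2, 2, 6, 6, 6, 22, 25, 26, 50, 53
The 3 values of 2 occupy positions 1–3 → each gets rank 3.
The 3 values of 6 occupy positions 4–6 → each gets rank 6.
Ranks ≤ 4: {3, 3, 3} → 3 values.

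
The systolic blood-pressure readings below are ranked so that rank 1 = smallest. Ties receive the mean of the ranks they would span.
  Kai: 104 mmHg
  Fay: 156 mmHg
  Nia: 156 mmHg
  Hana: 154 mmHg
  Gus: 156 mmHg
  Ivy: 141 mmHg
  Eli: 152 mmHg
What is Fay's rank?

6

Sorted (ascending): 104, 141, 152, 154, 156, 156, 156
The 3 values of 156 occupy positions 5–7 → average rank 6.
Fay has value 156 mmHg → rank 6.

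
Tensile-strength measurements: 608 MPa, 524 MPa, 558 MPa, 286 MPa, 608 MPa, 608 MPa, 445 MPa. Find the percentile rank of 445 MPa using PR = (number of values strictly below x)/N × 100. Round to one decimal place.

14.3

N = 7.
Strictly below 445: 1. Equal to 445: 1.
PR = 1/7 × 100 = 14.3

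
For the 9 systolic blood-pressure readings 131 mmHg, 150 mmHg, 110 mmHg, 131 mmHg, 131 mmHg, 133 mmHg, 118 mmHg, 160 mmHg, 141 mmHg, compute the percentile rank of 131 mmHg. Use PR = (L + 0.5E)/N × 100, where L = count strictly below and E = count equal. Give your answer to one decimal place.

N = 9.
Strictly below 131: 2. Equal to 131: 3.
PR = (2 + 0.5·3)/9 × 100 = 38.9

38.9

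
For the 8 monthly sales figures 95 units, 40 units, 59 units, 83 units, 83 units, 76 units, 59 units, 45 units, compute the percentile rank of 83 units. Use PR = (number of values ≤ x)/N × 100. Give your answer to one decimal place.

87.5

N = 8.
Strictly below 83: 5. Equal to 83: 2.
PR = 7/8 × 100 = 87.5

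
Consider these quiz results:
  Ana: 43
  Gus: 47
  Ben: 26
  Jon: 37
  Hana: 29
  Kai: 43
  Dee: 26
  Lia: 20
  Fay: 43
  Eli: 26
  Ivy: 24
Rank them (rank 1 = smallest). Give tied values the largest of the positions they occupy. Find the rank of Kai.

10

Sorted (ascending): 20, 24, 26, 26, 26, 29, 37, 43, 43, 43, 47
The 3 values of 26 occupy positions 3–5 → each gets rank 5.
The 3 values of 43 occupy positions 8–10 → each gets rank 10.
Kai has value 43 → rank 10.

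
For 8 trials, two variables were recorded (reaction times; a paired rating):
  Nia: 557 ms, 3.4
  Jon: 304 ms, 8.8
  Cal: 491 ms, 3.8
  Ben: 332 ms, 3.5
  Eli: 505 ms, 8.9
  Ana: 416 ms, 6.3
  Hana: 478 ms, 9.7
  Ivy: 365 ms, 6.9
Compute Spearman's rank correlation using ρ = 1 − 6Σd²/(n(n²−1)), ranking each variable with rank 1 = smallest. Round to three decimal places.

Ranks of variable 1: 8, 1, 6, 2, 7, 4, 5, 3
Ranks of variable 2: 1, 6, 3, 2, 7, 4, 8, 5
d = r₁ − r₂: 7, -5, 3, 0, 0, 0, -3, -2
d²: 49, 25, 9, 0, 0, 0, 9, 4; Σd² = 96
ρ = 1 − 6·96/(8·63) = 1 − 576/504 = -0.143

-0.143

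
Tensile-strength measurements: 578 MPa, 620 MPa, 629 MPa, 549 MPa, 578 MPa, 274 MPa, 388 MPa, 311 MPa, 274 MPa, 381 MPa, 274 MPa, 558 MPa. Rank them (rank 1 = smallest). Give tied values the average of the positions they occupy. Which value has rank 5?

Sorted (ascending): 274, 274, 274, 311, 381, 388, 549, 558, 578, 578, 620, 629
The 3 values of 274 occupy positions 1–3 → average rank 2.
The 2 values of 578 occupy positions 9–10 → average rank (9+10)/2 = 9.5.
Rank 5 → value 381.

381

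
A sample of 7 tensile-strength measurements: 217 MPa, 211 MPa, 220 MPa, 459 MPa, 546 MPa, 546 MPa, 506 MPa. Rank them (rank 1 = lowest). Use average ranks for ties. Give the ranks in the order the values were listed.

Sorted (ascending): 211, 217, 220, 459, 506, 546, 546
The 2 values of 546 occupy positions 6–7 → average rank (6+7)/2 = 6.5.

2, 1, 3, 4, 6.5, 6.5, 5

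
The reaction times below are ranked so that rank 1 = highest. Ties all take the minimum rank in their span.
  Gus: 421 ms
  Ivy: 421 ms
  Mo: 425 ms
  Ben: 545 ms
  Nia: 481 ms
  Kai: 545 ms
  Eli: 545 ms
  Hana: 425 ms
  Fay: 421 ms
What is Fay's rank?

Sorted (descending): 545, 545, 545, 481, 425, 425, 421, 421, 421
The 3 values of 545 occupy positions 1–3 → each gets rank 1.
The 2 values of 425 occupy positions 5–6 → each gets rank 5.
The 3 values of 421 occupy positions 7–9 → each gets rank 7.
Fay has value 421 ms → rank 7.

7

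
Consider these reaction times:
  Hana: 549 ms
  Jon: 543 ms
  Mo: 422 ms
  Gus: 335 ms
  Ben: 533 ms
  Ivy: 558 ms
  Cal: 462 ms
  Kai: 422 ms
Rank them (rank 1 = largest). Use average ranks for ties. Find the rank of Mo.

Sorted (descending): 558, 549, 543, 533, 462, 422, 422, 335
The 2 values of 422 occupy positions 6–7 → average rank (6+7)/2 = 6.5.
Mo has value 422 ms → rank 6.5.

6.5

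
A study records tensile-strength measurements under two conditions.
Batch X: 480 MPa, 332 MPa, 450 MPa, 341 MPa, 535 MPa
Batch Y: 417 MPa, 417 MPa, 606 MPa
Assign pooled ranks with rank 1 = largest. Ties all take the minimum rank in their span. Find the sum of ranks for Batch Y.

Sorted (descending): 606, 535, 480, 450, 417, 417, 341, 332
The 2 values of 417 occupy positions 5–6 → each gets rank 5.
Batch Y values → pooled ranks: 417→5, 417→5, 606→1
Rank sum = 5 + 5 + 1 = 11

11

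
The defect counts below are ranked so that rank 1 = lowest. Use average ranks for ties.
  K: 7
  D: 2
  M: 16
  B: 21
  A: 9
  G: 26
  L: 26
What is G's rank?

Sorted (ascending): 2, 7, 9, 16, 21, 26, 26
The 2 values of 26 occupy positions 6–7 → average rank (6+7)/2 = 6.5.
G has value 26 → rank 6.5.

6.5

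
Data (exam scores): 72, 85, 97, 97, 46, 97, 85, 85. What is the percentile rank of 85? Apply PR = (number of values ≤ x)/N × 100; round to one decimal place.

62.5

N = 8.
Strictly below 85: 2. Equal to 85: 3.
PR = 5/8 × 100 = 62.5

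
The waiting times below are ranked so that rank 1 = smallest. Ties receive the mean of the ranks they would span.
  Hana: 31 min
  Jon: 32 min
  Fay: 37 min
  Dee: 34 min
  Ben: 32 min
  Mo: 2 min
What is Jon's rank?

Sorted (ascending): 2, 31, 32, 32, 34, 37
The 2 values of 32 occupy positions 3–4 → average rank (3+4)/2 = 3.5.
Jon has value 32 min → rank 3.5.

3.5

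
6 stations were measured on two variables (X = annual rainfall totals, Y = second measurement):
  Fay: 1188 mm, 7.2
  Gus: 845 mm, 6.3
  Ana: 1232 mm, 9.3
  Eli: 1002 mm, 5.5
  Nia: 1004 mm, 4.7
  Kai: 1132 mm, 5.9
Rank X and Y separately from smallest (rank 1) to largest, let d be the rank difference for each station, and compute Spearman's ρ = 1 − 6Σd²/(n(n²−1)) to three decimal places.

0.600

Ranks of variable 1: 5, 1, 6, 2, 3, 4
Ranks of variable 2: 5, 4, 6, 2, 1, 3
d = r₁ − r₂: 0, -3, 0, 0, 2, 1
d²: 0, 9, 0, 0, 4, 1; Σd² = 14
ρ = 1 − 6·14/(6·35) = 1 − 84/210 = 0.600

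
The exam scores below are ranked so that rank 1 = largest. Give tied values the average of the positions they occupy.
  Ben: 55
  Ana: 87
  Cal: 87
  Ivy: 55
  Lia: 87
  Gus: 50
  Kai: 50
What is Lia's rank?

2

Sorted (descending): 87, 87, 87, 55, 55, 50, 50
The 3 values of 87 occupy positions 1–3 → average rank 2.
The 2 values of 55 occupy positions 4–5 → average rank (4+5)/2 = 4.5.
The 2 values of 50 occupy positions 6–7 → average rank (6+7)/2 = 6.5.
Lia has value 87 → rank 2.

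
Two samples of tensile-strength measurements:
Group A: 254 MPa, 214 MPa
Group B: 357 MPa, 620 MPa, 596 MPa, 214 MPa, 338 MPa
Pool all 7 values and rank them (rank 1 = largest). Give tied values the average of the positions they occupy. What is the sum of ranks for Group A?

11.5

Sorted (descending): 620, 596, 357, 338, 254, 214, 214
The 2 values of 214 occupy positions 6–7 → average rank (6+7)/2 = 6.5.
Group A values → pooled ranks: 254→5, 214→6.5
Rank sum = 5 + 6.5 = 11.5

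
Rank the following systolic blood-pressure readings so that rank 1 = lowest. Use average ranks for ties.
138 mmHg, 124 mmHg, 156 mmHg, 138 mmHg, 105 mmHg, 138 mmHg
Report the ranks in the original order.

Sorted (ascending): 105, 124, 138, 138, 138, 156
The 3 values of 138 occupy positions 3–5 → average rank 4.

4, 2, 6, 4, 1, 4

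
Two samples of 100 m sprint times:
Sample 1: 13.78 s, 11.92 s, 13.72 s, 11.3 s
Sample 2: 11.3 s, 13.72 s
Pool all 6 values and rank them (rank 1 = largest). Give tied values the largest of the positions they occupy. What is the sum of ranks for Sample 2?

Sorted (descending): 13.78, 13.72, 13.72, 11.92, 11.3, 11.3
The 2 values of 13.72 occupy positions 2–3 → each gets rank 3.
The 2 values of 11.3 occupy positions 5–6 → each gets rank 6.
Sample 2 values → pooled ranks: 11.3→6, 13.72→3
Rank sum = 6 + 3 = 9

9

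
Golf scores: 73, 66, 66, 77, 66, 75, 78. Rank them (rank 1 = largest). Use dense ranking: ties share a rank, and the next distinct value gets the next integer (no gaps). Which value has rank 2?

Sorted (descending): 78, 77, 75, 73, 66, 66, 66
The 3 values of 66 share dense rank 5.
Remaining distinct values take the next consecutive integers.
Rank 2 → value 77.

77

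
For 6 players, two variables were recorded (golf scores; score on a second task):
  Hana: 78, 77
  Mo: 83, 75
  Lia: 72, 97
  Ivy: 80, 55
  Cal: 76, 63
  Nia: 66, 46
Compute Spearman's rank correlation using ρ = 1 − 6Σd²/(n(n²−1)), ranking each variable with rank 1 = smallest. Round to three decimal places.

0.143

Ranks of variable 1: 4, 6, 2, 5, 3, 1
Ranks of variable 2: 5, 4, 6, 2, 3, 1
d = r₁ − r₂: -1, 2, -4, 3, 0, 0
d²: 1, 4, 16, 9, 0, 0; Σd² = 30
ρ = 1 − 6·30/(6·35) = 1 − 180/210 = 0.143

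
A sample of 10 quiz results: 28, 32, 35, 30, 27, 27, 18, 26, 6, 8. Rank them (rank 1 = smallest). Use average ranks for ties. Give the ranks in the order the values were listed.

7, 9, 10, 8, 5.5, 5.5, 3, 4, 1, 2

Sorted (ascending): 6, 8, 18, 26, 27, 27, 28, 30, 32, 35
The 2 values of 27 occupy positions 5–6 → average rank (5+6)/2 = 5.5.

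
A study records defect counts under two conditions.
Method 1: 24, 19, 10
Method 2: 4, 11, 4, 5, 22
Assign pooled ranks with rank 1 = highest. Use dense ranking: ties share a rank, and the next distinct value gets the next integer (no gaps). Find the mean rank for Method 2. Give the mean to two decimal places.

5.20

Sorted (descending): 24, 22, 19, 11, 10, 5, 4, 4
The 2 values of 4 share dense rank 7.
Remaining distinct values take the next consecutive integers.
Method 2 values → pooled ranks: 4→7, 11→4, 4→7, 5→6, 22→2
Mean rank = (7 + 4 + 7 + 6 + 2) / 5 = 5.20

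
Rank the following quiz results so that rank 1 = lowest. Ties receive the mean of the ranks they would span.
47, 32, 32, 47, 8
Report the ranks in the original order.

Sorted (ascending): 8, 32, 32, 47, 47
The 2 values of 32 occupy positions 2–3 → average rank (2+3)/2 = 2.5.
The 2 values of 47 occupy positions 4–5 → average rank (4+5)/2 = 4.5.

4.5, 2.5, 2.5, 4.5, 1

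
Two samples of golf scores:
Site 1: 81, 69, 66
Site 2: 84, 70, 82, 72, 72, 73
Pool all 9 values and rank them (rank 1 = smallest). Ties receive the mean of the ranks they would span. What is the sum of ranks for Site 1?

Sorted (ascending): 66, 69, 70, 72, 72, 73, 81, 82, 84
The 2 values of 72 occupy positions 4–5 → average rank (4+5)/2 = 4.5.
Site 1 values → pooled ranks: 81→7, 69→2, 66→1
Rank sum = 7 + 2 + 1 = 10

10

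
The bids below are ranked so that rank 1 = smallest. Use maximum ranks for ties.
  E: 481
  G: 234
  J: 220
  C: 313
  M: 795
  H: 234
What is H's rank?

3

Sorted (ascending): 220, 234, 234, 313, 481, 795
The 2 values of 234 occupy positions 2–3 → each gets rank 3.
H has value 234 → rank 3.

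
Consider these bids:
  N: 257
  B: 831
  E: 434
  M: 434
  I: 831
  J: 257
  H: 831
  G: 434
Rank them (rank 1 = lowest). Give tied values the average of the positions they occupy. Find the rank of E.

Sorted (ascending): 257, 257, 434, 434, 434, 831, 831, 831
The 2 values of 257 occupy positions 1–2 → average rank (1+2)/2 = 1.5.
The 3 values of 434 occupy positions 3–5 → average rank 4.
The 3 values of 831 occupy positions 6–8 → average rank 7.
E has value 434 → rank 4.

4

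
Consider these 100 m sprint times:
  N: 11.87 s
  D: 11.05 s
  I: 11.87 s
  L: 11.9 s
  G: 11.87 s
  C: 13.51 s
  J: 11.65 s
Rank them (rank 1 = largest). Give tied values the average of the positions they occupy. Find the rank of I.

Sorted (descending): 13.51, 11.9, 11.87, 11.87, 11.87, 11.65, 11.05
The 3 values of 11.87 occupy positions 3–5 → average rank 4.
I has value 11.87 s → rank 4.

4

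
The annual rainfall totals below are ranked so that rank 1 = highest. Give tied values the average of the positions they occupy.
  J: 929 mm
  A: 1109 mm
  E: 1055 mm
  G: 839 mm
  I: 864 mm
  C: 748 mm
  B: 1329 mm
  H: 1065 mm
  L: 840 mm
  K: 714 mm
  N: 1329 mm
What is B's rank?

Sorted (descending): 1329, 1329, 1109, 1065, 1055, 929, 864, 840, 839, 748, 714
The 2 values of 1329 occupy positions 1–2 → average rank (1+2)/2 = 1.5.
B has value 1329 mm → rank 1.5.

1.5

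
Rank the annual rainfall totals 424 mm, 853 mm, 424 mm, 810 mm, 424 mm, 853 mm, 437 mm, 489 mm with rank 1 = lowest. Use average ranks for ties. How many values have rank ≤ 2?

Sorted (ascending): 424, 424, 424, 437, 489, 810, 853, 853
The 3 values of 424 occupy positions 1–3 → average rank 2.
The 2 values of 853 occupy positions 7–8 → average rank (7+8)/2 = 7.5.
Ranks ≤ 2: {2, 2, 2} → 3 values.

3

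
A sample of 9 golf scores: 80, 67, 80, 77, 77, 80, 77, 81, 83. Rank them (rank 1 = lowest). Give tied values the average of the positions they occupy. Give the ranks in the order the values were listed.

Sorted (ascending): 67, 77, 77, 77, 80, 80, 80, 81, 83
The 3 values of 77 occupy positions 2–4 → average rank 3.
The 3 values of 80 occupy positions 5–7 → average rank 6.

6, 1, 6, 3, 3, 6, 3, 8, 9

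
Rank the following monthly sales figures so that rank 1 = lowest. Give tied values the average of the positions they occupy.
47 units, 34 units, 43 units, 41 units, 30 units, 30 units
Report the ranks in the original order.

Sorted (ascending): 30, 30, 34, 41, 43, 47
The 2 values of 30 occupy positions 1–2 → average rank (1+2)/2 = 1.5.

6, 3, 5, 4, 1.5, 1.5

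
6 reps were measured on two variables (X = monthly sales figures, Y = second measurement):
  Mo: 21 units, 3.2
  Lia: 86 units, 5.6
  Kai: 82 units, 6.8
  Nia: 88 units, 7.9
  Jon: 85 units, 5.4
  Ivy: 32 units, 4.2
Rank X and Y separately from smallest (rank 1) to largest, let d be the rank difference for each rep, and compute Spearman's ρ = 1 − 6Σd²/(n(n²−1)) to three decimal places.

Ranks of variable 1: 1, 5, 3, 6, 4, 2
Ranks of variable 2: 1, 4, 5, 6, 3, 2
d = r₁ − r₂: 0, 1, -2, 0, 1, 0
d²: 0, 1, 4, 0, 1, 0; Σd² = 6
ρ = 1 − 6·6/(6·35) = 1 − 36/210 = 0.829

0.829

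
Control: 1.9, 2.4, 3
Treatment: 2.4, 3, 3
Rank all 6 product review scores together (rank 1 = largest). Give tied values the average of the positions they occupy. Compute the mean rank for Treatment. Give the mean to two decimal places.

Sorted (descending): 3, 3, 3, 2.4, 2.4, 1.9
The 3 values of 3 occupy positions 1–3 → average rank 2.
The 2 values of 2.4 occupy positions 4–5 → average rank (4+5)/2 = 4.5.
Treatment values → pooled ranks: 2.4→4.5, 3→2, 3→2
Mean rank = (4.5 + 2 + 2) / 3 = 2.83

2.83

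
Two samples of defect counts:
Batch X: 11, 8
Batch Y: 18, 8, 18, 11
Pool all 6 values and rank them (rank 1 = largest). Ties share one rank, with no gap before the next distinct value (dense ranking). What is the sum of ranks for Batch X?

Sorted (descending): 18, 18, 11, 11, 8, 8
The 2 values of 18 share dense rank 1.
The 2 values of 11 share dense rank 2.
The 2 values of 8 share dense rank 3.
Batch X values → pooled ranks: 11→2, 8→3
Rank sum = 2 + 3 = 5

5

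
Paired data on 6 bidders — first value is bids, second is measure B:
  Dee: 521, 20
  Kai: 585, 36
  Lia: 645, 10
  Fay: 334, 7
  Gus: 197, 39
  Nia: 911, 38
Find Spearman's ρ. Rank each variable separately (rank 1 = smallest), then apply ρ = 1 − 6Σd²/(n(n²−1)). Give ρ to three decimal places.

-0.029

Ranks of variable 1: 3, 4, 5, 2, 1, 6
Ranks of variable 2: 3, 4, 2, 1, 6, 5
d = r₁ − r₂: 0, 0, 3, 1, -5, 1
d²: 0, 0, 9, 1, 25, 1; Σd² = 36
ρ = 1 − 6·36/(6·35) = 1 − 216/210 = -0.029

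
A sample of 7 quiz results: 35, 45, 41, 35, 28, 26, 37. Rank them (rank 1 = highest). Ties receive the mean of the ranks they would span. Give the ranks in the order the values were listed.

4.5, 1, 2, 4.5, 6, 7, 3

Sorted (descending): 45, 41, 37, 35, 35, 28, 26
The 2 values of 35 occupy positions 4–5 → average rank (4+5)/2 = 4.5.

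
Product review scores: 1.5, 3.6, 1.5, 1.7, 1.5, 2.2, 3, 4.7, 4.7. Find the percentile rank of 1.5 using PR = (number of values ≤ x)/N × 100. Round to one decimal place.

33.3

N = 9.
Strictly below 1.5: 0. Equal to 1.5: 3.
PR = 3/9 × 100 = 33.3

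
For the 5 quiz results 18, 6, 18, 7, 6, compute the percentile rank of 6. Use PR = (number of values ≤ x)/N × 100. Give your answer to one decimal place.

40.0

N = 5.
Strictly below 6: 0. Equal to 6: 2.
PR = 2/5 × 100 = 40.0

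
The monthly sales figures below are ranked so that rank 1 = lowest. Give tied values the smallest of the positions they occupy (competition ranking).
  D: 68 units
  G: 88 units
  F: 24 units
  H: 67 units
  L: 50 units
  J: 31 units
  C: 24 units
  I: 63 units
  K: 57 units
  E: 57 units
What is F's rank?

1

Sorted (ascending): 24, 24, 31, 50, 57, 57, 63, 67, 68, 88
The 2 values of 24 occupy positions 1–2 → each gets rank 1.
The 2 values of 57 occupy positions 5–6 → each gets rank 5.
F has value 24 units → rank 1.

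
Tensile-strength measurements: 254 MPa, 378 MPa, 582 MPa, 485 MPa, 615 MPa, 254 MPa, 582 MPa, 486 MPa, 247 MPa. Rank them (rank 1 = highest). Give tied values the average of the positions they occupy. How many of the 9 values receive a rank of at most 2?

1

Sorted (descending): 615, 582, 582, 486, 485, 378, 254, 254, 247
The 2 values of 582 occupy positions 2–3 → average rank (2+3)/2 = 2.5.
The 2 values of 254 occupy positions 7–8 → average rank (7+8)/2 = 7.5.
Ranks ≤ 2: {1} → 1 value.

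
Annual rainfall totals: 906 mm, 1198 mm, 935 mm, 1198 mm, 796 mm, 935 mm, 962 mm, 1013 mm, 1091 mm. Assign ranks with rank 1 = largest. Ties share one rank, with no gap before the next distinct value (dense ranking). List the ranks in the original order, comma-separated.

6, 1, 5, 1, 7, 5, 4, 3, 2

Sorted (descending): 1198, 1198, 1091, 1013, 962, 935, 935, 906, 796
The 2 values of 1198 share dense rank 1.
The 2 values of 935 share dense rank 5.
Remaining distinct values take the next consecutive integers.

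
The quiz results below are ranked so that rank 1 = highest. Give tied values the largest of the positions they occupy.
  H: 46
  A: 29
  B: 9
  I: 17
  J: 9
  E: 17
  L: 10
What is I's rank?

4

Sorted (descending): 46, 29, 17, 17, 10, 9, 9
The 2 values of 17 occupy positions 3–4 → each gets rank 4.
The 2 values of 9 occupy positions 6–7 → each gets rank 7.
I has value 17 → rank 4.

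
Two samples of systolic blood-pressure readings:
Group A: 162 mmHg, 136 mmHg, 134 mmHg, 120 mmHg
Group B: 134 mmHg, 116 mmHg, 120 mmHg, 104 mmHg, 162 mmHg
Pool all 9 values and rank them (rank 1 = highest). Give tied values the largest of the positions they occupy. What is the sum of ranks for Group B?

Sorted (descending): 162, 162, 136, 134, 134, 120, 120, 116, 104
The 2 values of 162 occupy positions 1–2 → each gets rank 2.
The 2 values of 134 occupy positions 4–5 → each gets rank 5.
The 2 values of 120 occupy positions 6–7 → each gets rank 7.
Group B values → pooled ranks: 134→5, 116→8, 120→7, 104→9, 162→2
Rank sum = 5 + 8 + 7 + 9 + 2 = 31

31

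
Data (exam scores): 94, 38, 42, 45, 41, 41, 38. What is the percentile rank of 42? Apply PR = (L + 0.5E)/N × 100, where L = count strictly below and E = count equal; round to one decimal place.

64.3

N = 7.
Strictly below 42: 4. Equal to 42: 1.
PR = (4 + 0.5·1)/7 × 100 = 64.3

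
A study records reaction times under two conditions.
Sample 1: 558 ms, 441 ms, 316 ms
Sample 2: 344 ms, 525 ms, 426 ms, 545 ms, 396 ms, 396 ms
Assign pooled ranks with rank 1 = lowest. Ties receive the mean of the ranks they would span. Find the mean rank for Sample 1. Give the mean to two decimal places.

5.33

Sorted (ascending): 316, 344, 396, 396, 426, 441, 525, 545, 558
The 2 values of 396 occupy positions 3–4 → average rank (3+4)/2 = 3.5.
Sample 1 values → pooled ranks: 558→9, 441→6, 316→1
Mean rank = (9 + 6 + 1) / 3 = 5.33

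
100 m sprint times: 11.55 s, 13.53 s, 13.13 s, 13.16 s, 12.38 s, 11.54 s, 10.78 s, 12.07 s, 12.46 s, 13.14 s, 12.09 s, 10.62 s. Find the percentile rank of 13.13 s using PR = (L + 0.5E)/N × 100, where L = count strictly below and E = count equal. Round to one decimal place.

70.8

N = 12.
Strictly below 13.13: 8. Equal to 13.13: 1.
PR = (8 + 0.5·1)/12 × 100 = 70.8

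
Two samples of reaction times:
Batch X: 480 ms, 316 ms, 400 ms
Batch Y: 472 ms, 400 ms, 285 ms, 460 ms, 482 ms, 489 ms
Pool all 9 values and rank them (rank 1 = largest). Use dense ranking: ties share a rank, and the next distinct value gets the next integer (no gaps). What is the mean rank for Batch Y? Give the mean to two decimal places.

4.33

Sorted (descending): 489, 482, 480, 472, 460, 400, 400, 316, 285
The 2 values of 400 share dense rank 6.
Remaining distinct values take the next consecutive integers.
Batch Y values → pooled ranks: 472→4, 400→6, 285→8, 460→5, 482→2, 489→1
Mean rank = (4 + 6 + 8 + 5 + 2 + 1) / 6 = 4.33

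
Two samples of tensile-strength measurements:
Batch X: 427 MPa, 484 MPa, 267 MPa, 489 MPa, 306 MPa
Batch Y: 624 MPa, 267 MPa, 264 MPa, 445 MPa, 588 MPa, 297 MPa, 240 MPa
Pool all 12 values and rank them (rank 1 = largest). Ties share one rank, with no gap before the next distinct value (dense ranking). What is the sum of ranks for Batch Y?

Sorted (descending): 624, 588, 489, 484, 445, 427, 306, 297, 267, 267, 264, 240
The 2 values of 267 share dense rank 9.
Remaining distinct values take the next consecutive integers.
Batch Y values → pooled ranks: 624→1, 267→9, 264→10, 445→5, 588→2, 297→8, 240→11
Rank sum = 1 + 9 + 10 + 5 + 2 + 8 + 11 = 46

46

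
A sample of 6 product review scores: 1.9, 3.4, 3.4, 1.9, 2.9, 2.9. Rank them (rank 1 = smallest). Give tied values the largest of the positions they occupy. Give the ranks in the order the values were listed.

2, 6, 6, 2, 4, 4

Sorted (ascending): 1.9, 1.9, 2.9, 2.9, 3.4, 3.4
The 2 values of 1.9 occupy positions 1–2 → each gets rank 2.
The 2 values of 2.9 occupy positions 3–4 → each gets rank 4.
The 2 values of 3.4 occupy positions 5–6 → each gets rank 6.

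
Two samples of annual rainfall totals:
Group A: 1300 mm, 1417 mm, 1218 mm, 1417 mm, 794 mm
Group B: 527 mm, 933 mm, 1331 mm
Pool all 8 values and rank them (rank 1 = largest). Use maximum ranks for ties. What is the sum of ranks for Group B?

Sorted (descending): 1417, 1417, 1331, 1300, 1218, 933, 794, 527
The 2 values of 1417 occupy positions 1–2 → each gets rank 2.
Group B values → pooled ranks: 527→8, 933→6, 1331→3
Rank sum = 8 + 6 + 3 = 17

17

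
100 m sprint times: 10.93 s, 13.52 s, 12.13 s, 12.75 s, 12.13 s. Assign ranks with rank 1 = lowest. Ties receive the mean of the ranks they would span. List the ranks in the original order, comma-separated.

1, 5, 2.5, 4, 2.5

Sorted (ascending): 10.93, 12.13, 12.13, 12.75, 13.52
The 2 values of 12.13 occupy positions 2–3 → average rank (2+3)/2 = 2.5.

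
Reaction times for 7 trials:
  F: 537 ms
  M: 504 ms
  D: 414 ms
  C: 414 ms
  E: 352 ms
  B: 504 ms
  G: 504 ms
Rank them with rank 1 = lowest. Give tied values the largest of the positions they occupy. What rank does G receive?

Sorted (ascending): 352, 414, 414, 504, 504, 504, 537
The 2 values of 414 occupy positions 2–3 → each gets rank 3.
The 3 values of 504 occupy positions 4–6 → each gets rank 6.
G has value 504 ms → rank 6.

6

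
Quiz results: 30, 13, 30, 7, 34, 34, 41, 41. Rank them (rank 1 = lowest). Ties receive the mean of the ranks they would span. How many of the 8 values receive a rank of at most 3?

Sorted (ascending): 7, 13, 30, 30, 34, 34, 41, 41
The 2 values of 30 occupy positions 3–4 → average rank (3+4)/2 = 3.5.
The 2 values of 34 occupy positions 5–6 → average rank (5+6)/2 = 5.5.
The 2 values of 41 occupy positions 7–8 → average rank (7+8)/2 = 7.5.
Ranks ≤ 3: {1, 2} → 2 values.

2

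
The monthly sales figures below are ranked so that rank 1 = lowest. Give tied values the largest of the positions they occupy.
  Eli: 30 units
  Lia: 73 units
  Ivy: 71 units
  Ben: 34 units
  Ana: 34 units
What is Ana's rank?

3

Sorted (ascending): 30, 34, 34, 71, 73
The 2 values of 34 occupy positions 2–3 → each gets rank 3.
Ana has value 34 units → rank 3.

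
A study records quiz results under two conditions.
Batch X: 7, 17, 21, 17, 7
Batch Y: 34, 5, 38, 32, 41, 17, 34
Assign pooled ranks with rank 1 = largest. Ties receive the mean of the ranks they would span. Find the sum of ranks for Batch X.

43

Sorted (descending): 41, 38, 34, 34, 32, 21, 17, 17, 17, 7, 7, 5
The 2 values of 34 occupy positions 3–4 → average rank (3+4)/2 = 3.5.
The 3 values of 17 occupy positions 7–9 → average rank 8.
The 2 values of 7 occupy positions 10–11 → average rank (10+11)/2 = 10.5.
Batch X values → pooled ranks: 7→10.5, 17→8, 21→6, 17→8, 7→10.5
Rank sum = 10.5 + 8 + 6 + 8 + 10.5 = 43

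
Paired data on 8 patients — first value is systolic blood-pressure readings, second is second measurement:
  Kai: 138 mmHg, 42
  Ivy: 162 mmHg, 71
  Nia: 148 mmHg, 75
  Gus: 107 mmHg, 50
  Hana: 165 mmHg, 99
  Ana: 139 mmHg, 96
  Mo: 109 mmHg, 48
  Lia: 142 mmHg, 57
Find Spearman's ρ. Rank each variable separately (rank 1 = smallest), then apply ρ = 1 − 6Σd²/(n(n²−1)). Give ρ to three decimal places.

0.738

Ranks of variable 1: 3, 7, 6, 1, 8, 4, 2, 5
Ranks of variable 2: 1, 5, 6, 3, 8, 7, 2, 4
d = r₁ − r₂: 2, 2, 0, -2, 0, -3, 0, 1
d²: 4, 4, 0, 4, 0, 9, 0, 1; Σd² = 22
ρ = 1 − 6·22/(8·63) = 1 − 132/504 = 0.738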